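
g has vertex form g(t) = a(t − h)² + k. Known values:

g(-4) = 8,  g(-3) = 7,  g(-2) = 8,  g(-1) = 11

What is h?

-3

First differences -1, 1, 3; second difference 2 = 2a, so a = 1.
Expanding, the t-coefficient is −2ah = -2h; matching it to the data gives h = -3, and then k = 7.
So g(t) = 1(t + 3)² + 7.
Hence h = -3.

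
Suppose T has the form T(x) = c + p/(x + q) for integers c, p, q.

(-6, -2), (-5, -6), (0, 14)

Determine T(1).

(T(x) − c)(x + q) = p for each data point; the three points give a linear system in c and q, then p follows.
Solving: c = 6, q = 3, p = 24, so T(x) = 6 + 24/(x + 3).
Then T(1) = 6 + 24/4 = 12.

12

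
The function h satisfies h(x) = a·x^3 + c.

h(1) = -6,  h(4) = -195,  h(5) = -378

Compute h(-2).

From h(1) = -6 and h(4) = -195: 1a + c = -6 and 64a + c = -195.
Subtracting: 63a = -189, so a = -3; then c = -6 − (-3)·1 = -3.
So h(x) = -3x³ − 3, and h(-2) = 21.

21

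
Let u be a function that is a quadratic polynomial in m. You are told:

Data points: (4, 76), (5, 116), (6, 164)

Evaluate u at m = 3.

44

Write u(m) = am² + bm + c; the 3 given values yield a linear system in the 3 coefficients.
Solving, u(m) = 4m² + 4m - 4.
Then u(3) = 44.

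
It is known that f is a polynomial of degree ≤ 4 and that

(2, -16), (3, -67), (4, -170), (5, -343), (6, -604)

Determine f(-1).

Write f(x) = ax^4 + bx³ + cx² + dx + e; the 5 given values yield a linear system in the 5 coefficients.
Solving, the leading coefficient vanishes, and f(x) = -3x³ + x² + x + 2.
Then f(-1) = 5.

5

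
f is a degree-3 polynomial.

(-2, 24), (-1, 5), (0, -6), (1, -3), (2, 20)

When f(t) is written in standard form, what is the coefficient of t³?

First differences: -19, -11, 3, 23. Second differences: 8, 14, 20. Third differences: 6, 6.
Level-3 differences are constant, so f has degree 3.
Fitting a degree-3 polynomial gives f(t) = t³ + 7t² - 5t - 6.
The coefficient of t³ is 1.

1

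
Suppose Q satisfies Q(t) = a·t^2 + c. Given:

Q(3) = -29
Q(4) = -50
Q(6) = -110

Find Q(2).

From Q(3) = -29 and Q(4) = -50: 9a + c = -29 and 16a + c = -50.
Subtracting: 7a = -21, so a = -3; then c = -29 − (-3)·9 = -2.
So Q(t) = -3t² − 2, and Q(2) = -14.

-14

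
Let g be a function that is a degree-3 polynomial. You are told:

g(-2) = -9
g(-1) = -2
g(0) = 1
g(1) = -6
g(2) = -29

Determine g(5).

First differences: 7, 3, -7, -23. Second differences: -4, -10, -16. Third differences: -6, -6.
Level-3 differences are constant, so g has degree 3.
Fitting a degree-3 polynomial gives g(m) = -m³ - 5m² - m + 1.
Then g(5) = -254.

-254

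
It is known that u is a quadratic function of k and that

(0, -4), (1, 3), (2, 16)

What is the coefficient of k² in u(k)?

Write u(k) = ak² + bk + c; the 3 given values yield a linear system in the 3 coefficients.
Solving, u(k) = 3k² + 4k - 4.
The coefficient of k² is 3.

3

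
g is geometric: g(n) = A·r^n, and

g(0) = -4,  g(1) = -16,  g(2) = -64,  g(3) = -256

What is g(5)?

Consecutive ratio: -16/(-4) = 4, and -64/(-16) = 4, so r = 4.
Then A·4^0 = -4 gives A = -4, and g(n) = -4·4^n.
g(5) = -4·4^5 = -4096.

-4096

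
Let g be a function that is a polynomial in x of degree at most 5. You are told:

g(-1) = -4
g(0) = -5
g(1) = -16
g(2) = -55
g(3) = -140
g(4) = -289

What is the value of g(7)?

-1300

First differences: -1, -11, -39, -85, -149. Second differences: -10, -28, -46, -64. Third differences: -18, -18, -18.
Level-3 differences are constant, so g has degree 3.
Fitting a degree-3 polynomial gives g(x) = -3x³ - 5x² - 3x - 5.
Then g(7) = -1300.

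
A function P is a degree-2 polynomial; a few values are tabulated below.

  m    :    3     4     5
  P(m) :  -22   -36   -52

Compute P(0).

Write P(m) = am² + bm + c; the 3 given values yield a linear system in the 3 coefficients.
Solving, P(m) = -m² - 7m + 8.
Then P(0) = 8.

8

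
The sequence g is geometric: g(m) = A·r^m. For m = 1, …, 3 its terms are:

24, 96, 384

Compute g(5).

6144

Consecutive ratio: 96/24 = 4, and 384/96 = 4, so r = 4.
Then A·4^1 = 24 gives A = 6, and g(m) = 6·4^m.
g(5) = 6·4^5 = 6144.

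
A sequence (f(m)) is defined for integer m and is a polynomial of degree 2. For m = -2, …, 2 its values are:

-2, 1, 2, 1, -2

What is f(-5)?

First differences: 3, 1, -1, -3. Second differences: -2, -2, -2.
Level-2 differences are constant, so f has degree 2.
Fitting a degree-2 polynomial gives f(m) = -m² + 2.
Then f(-5) = -23.

-23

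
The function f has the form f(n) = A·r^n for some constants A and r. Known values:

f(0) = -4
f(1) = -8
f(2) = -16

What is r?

2

Consecutive ratio: -8/(-4) = 2, and -16/(-8) = 2, so r = 2.
Then A·2^0 = -4 gives A = -4, and f(n) = -4·2^n.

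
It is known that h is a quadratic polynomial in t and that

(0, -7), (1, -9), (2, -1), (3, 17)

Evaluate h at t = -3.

First differences: -2, 8, 18. Second differences: 10, 10.
Level-2 differences are constant, so h has degree 2.
Fitting a degree-2 polynomial gives h(t) = 5t² - 7t - 7.
Then h(-3) = 59.

59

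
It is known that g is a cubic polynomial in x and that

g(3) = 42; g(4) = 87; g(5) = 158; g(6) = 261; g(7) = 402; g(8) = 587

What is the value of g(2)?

17

First differences: 45, 71, 103, 141, 185. Second differences: 26, 32, 38, 44. Third differences: 6, 6, 6.
Level-3 differences are constant, so g has degree 3.
Fitting a degree-3 polynomial gives g(x) = x³ + x² + x + 3.
Then g(2) = 17.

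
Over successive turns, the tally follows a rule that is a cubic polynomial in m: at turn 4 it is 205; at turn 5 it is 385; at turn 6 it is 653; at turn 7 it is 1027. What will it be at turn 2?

Write the value at m as h(m).
Write h(m) = am³ + bm² + cm + d; the 4 given values yield a linear system in the 4 coefficients.
Solving, h(m) = 3m³ - m² + 6m + 5.
Then h(2) = 37.

37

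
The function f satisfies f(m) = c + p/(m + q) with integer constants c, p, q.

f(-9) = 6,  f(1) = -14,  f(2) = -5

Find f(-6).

(f(m) − c)(m + q) = p for each data point; the three points give a linear system in c and q, then p follows.
Solving: c = 4, q = 0, p = -18, so f(m) = 4 − 18/(m + 0).
Then f(-6) = 4 − 18/(-6) = 7.

7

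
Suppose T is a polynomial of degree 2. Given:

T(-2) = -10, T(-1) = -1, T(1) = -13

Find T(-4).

Write T(t) = at² + bt + c; the 3 given values yield a linear system in the 3 coefficients.
Solving, T(t) = -5t² - 6t - 2.
Then T(-4) = -58.

-58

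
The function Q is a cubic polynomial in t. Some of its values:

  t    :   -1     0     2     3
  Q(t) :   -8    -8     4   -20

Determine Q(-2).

20

Write Q(t) = at³ + bt² + ct + d; the 4 given values yield a linear system in the 4 coefficients.
Solving, Q(t) = -3t³ + 5t² + 8t - 8.
Then Q(-2) = 20.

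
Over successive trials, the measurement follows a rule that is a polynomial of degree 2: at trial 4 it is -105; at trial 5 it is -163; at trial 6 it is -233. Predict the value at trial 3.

Write the value at m as h(m).
Write h(m) = am² + bm + c; the 3 given values yield a linear system in the 3 coefficients.
Solving, h(m) = -6m² - 4m + 7.
Then h(3) = -59.

-59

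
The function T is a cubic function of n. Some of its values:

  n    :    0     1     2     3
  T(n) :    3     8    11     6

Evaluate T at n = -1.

Write T(n) = an³ + bn² + cn + d; the 4 given values yield a linear system in the 4 coefficients.
Solving, T(n) = -n³ + 2n² + 4n + 3.
Then T(-1) = 2.

2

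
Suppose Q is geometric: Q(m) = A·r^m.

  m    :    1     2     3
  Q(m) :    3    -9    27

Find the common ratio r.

Consecutive ratio: -9/3 = -3, and 27/(-9) = -3, so r = -3.
Then A·(-3)^1 = 3 gives A = -1, and Q(m) = -1·(-3)^m.

-3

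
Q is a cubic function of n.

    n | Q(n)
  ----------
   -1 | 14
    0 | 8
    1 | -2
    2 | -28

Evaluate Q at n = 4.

Write Q(n) = an³ + bn² + cn + d; the 4 given values yield a linear system in the 4 coefficients.
Solving, Q(n) = -2n³ - 2n² - 6n + 8.
Then Q(4) = -176.

-176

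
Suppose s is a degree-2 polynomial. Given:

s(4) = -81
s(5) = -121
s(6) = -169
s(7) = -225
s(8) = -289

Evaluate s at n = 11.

-529

Write s(n) = an² + bn + c; the 5 given values yield a linear system in the 3 coefficients.
Solving, s(n) = -4n² - 4n - 1.
Then s(11) = -529.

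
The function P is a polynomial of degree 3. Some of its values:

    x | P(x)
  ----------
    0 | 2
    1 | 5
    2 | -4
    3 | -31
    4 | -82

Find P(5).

First differences: 3, -9, -27, -51. Second differences: -12, -18, -24. Third differences: -6, -6.
Level-3 differences are constant, so P has degree 3.
Fitting a degree-3 polynomial gives P(x) = -x³ - 3x² + 7x + 2.
Then P(5) = -163.

-163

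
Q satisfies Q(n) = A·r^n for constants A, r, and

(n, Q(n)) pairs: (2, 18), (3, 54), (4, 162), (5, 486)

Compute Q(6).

1458

Consecutive ratio: 54/18 = 3, and 162/54 = 3, so r = 3.
Then A·3^2 = 18 gives A = 2, and Q(n) = 2·3^n.
Q(6) = 2·3^6 = 1458.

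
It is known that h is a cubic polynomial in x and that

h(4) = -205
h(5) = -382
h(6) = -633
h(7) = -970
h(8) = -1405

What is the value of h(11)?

-3418

Write h(x) = ax³ + bx² + cx + d; the 5 given values yield a linear system in the 4 coefficients.
Solving, h(x) = -2x³ - 7x² + 8x + 3.
Then h(11) = -3418.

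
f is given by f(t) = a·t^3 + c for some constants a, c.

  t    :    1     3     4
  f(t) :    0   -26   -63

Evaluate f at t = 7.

-342

From f(1) = 0 and f(3) = -26: 1a + c = 0 and 27a + c = -26.
Subtracting: 26a = -26, so a = -1; then c = 0 − (-1)·1 = 1.
So f(t) = -1t³ + 1, and f(7) = -342.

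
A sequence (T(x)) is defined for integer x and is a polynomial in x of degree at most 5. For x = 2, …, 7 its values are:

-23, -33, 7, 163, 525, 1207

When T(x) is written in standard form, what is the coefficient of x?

Write T(x) = ax^5 + bx^4 + cx³ + dx² + ex + p; the 6 given values yield a linear system in the 6 coefficients.
Solving, the leading coefficient vanishes, and T(x) = x^4 - 3x³ - 3x² - 3x + 3.
The coefficient of x is -3.

-3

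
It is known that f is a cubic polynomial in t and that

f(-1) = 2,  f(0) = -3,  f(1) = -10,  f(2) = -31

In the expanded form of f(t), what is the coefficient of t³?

Write f(t) = at³ + bt² + ct + d; the 4 given values yield a linear system in the 4 coefficients.
Solving, f(t) = -2t³ - t² - 4t - 3.
The coefficient of t³ is -2.

-2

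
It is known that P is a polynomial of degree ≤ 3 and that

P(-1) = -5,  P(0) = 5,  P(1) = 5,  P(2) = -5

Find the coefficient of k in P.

5

First differences: 10, 0, -10. Second differences: -10, -10.
Level-2 differences are constant, so P has degree 2.
Fitting a degree-2 polynomial gives P(k) = -5k² + 5k + 5.
The coefficient of k is 5.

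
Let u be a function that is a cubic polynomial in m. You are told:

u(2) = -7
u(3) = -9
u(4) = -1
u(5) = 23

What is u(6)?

69

Write u(m) = am³ + bm² + cm + d; the 4 given values yield a linear system in the 4 coefficients.
Solving, u(m) = m³ - 4m² - m + 3.
Then u(6) = 69.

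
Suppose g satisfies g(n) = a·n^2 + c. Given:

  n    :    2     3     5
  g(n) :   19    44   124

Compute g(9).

From g(2) = 19 and g(3) = 44: 4a + c = 19 and 9a + c = 44.
Subtracting: 5a = 25, so a = 5; then c = 19 − 5·4 = -1.
So g(n) = 5n² − 1, and g(9) = 404.

404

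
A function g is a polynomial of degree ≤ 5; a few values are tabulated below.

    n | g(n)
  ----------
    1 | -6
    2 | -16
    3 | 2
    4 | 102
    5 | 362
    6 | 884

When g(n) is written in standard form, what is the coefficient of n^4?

1

First differences: -10, 18, 100, 260, 522. Second differences: 28, 82, 160, 262. Third differences: 54, 78, 102. Fourth differences: 24, 24.
Level-4 differences are constant, so g has degree 4.
Fitting a degree-4 polynomial gives g(n) = n^4 - n³ - 5n² - 3n + 2.
The coefficient of n^4 is 1.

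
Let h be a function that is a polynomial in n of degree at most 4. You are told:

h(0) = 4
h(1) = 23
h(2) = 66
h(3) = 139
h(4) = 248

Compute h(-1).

Write h(n) = an^4 + bn³ + cn² + dn + e; the 5 given values yield a linear system in the 5 coefficients.
Solving, the leading coefficient vanishes, and h(n) = n³ + 9n² + 9n + 4.
Then h(-1) = 3.

3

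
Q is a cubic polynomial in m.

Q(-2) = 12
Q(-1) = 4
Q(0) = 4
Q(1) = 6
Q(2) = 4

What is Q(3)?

-8

Write Q(m) = am³ + bm² + cm + d; the 5 given values yield a linear system in the 4 coefficients.
Solving, Q(m) = -m³ + m² + 2m + 4.
Then Q(3) = -8.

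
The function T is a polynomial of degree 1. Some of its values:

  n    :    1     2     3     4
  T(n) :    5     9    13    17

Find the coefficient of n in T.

Write T(n) = an + b; the 4 given values yield a linear system in the 2 coefficients.
Solving, T(n) = 4n + 1.
The coefficient of n is 4.

4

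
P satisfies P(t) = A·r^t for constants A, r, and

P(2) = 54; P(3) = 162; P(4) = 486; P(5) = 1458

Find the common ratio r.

3

Consecutive ratio: 162/54 = 3, and 486/162 = 3, so r = 3.
Then A·3^2 = 54 gives A = 6, and P(t) = 6·3^t.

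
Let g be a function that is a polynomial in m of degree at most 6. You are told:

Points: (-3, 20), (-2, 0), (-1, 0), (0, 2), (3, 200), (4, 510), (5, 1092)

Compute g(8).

5850

Write g(m) = am^6 + bm^5 + cm^4 + dm³ + em² + pm + q; the 7 given values yield a linear system in the 7 coefficients.
Solving, the top 2 coefficients vanish, and g(m) = m^4 + 3m³ + 3m² + 3m + 2.
Then g(8) = 5850.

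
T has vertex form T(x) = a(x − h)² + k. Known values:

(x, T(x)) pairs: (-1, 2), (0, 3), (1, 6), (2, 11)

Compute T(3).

18

First differences 1, 3, 5; second difference 2 = 2a, so a = 1.
Expanding, the x-coefficient is −2ah = -2h; matching it to the data gives h = -1, and then k = 2.
So T(x) = 1(x + 1)² + 2.
T(3) = 1·4² + 2 = 18.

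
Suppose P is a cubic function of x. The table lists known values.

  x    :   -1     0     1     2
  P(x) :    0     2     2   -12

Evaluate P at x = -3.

38

Write P(x) = ax³ + bx² + cx + d; the 4 given values yield a linear system in the 4 coefficients.
Solving, P(x) = -2x³ - x² + 3x + 2.
Then P(-3) = 38.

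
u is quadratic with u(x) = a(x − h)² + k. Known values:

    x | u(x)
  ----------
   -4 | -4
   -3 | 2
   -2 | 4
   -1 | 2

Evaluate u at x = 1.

-14

First differences 6, 2, -2; second difference -4 = 2a, so a = -2.
Expanding, the x-coefficient is −2ah = 4h; matching it to the data gives h = -2, and then k = 4.
So u(x) = -2(x + 2)² + 4.
u(1) = -2·3² + 4 = -14.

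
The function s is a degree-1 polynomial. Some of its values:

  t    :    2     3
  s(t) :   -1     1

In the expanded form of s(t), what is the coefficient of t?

2

Write s(t) = at + b; the 2 given values yield a linear system in the 2 coefficients.
Solving, s(t) = 2t - 5.
The coefficient of t is 2.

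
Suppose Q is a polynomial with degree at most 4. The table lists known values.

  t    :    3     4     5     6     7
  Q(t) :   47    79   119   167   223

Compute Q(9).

Write Q(t) = at^4 + bt³ + ct² + dt + e; the 5 given values yield a linear system in the 5 coefficients.
Solving, the top 2 coefficients vanish, and Q(t) = 4t² + 4t - 1.
Then Q(9) = 359.

359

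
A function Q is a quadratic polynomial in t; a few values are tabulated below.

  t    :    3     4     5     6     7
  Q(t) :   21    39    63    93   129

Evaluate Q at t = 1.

3

First differences: 18, 24, 30, 36. Second differences: 6, 6, 6.
Level-2 differences are constant, so Q has degree 2.
Fitting a degree-2 polynomial gives Q(t) = 3t² - 3t + 3.
Then Q(1) = 3.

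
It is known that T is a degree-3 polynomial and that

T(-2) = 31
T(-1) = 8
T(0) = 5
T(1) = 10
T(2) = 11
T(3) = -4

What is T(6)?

First differences: -23, -3, 5, 1, -15. Second differences: 20, 8, -4, -16. Third differences: -12, -12, -12.
Level-3 differences are constant, so T has degree 3.
Fitting a degree-3 polynomial gives T(t) = -2t³ + 4t² + 3t + 5.
Then T(6) = -265.

-265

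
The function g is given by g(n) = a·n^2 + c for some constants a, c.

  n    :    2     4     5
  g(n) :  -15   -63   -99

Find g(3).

-35

From g(2) = -15 and g(4) = -63: 4a + c = -15 and 16a + c = -63.
Subtracting: 12a = -48, so a = -4; then c = -15 − (-4)·4 = 1.
So g(n) = -4n² + 1, and g(3) = -35.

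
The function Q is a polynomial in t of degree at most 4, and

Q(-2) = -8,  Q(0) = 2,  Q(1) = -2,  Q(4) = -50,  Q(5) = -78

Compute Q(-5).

Write Q(t) = at^4 + bt³ + ct² + dt + e; the 5 given values yield a linear system in the 5 coefficients.
Solving, the top 2 coefficients vanish, and Q(t) = -3t² - t + 2.
Then Q(-5) = -68.

-68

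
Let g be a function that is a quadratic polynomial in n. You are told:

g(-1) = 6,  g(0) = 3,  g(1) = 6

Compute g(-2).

15

Write g(n) = an² + bn + c; the 3 given values yield a linear system in the 3 coefficients.
Solving, g(n) = 3n² + 3.
Then g(-2) = 15.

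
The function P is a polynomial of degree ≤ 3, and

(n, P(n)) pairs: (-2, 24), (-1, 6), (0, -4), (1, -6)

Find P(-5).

First differences: -18, -10, -2. Second differences: 8, 8.
Level-2 differences are constant, so P has degree 2.
Fitting a degree-2 polynomial gives P(n) = 4n² - 6n - 4.
Then P(-5) = 126.

126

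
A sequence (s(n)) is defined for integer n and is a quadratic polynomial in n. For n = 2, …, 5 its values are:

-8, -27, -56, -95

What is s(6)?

First differences: -19, -29, -39. Second differences: -10, -10.
Level-2 differences are constant, so s has degree 2.
Fitting a degree-2 polynomial gives s(n) = -5n² + 6n.
Then s(6) = -144.

-144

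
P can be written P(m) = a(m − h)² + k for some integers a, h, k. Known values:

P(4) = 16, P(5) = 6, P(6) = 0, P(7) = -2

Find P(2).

48

First differences -10, -6, -2; second difference 4 = 2a, so a = 2.
Expanding, the m-coefficient is −2ah = -4h; matching it to the data gives h = 7, and then k = -2.
So P(m) = 2(m − 7)² − 2.
P(2) = 2·(-5)² − 2 = 48.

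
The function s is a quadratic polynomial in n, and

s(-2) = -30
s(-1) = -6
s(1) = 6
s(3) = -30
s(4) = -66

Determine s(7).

Write s(n) = an² + bn + c; the 5 given values yield a linear system in the 3 coefficients.
Solving, s(n) = -6n² + 6n + 6.
Then s(7) = -246.

-246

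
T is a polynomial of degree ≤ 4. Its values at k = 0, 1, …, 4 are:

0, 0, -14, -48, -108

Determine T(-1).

Write T(k) = ak^4 + bk³ + ck² + dk + e; the 5 given values yield a linear system in the 5 coefficients.
Solving, the leading coefficient vanishes, and T(k) = -k³ - 4k² + 5k.
Then T(-1) = -8.

-8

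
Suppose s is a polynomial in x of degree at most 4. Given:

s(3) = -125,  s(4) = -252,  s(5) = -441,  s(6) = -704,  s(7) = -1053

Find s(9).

-2057

Write s(x) = ax^4 + bx³ + cx² + dx + e; the 5 given values yield a linear system in the 5 coefficients.
Solving, the leading coefficient vanishes, and s(x) = -2x³ - 7x² - 4x + 4.
Then s(9) = -2057.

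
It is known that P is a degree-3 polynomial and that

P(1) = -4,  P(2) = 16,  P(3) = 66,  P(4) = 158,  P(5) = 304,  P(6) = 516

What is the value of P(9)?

First differences: 20, 50, 92, 146, 212. Second differences: 30, 42, 54, 66. Third differences: 12, 12, 12.
Level-3 differences are constant, so P has degree 3.
Fitting a degree-3 polynomial gives P(k) = 2k³ + 3k² - 3k - 6.
Then P(9) = 1668.

1668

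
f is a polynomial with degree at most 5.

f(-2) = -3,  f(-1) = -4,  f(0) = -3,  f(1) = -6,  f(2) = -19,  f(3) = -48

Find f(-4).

First differences: -1, 1, -3, -13, -29. Second differences: 2, -4, -10, -16. Third differences: -6, -6, -6.
Level-3 differences are constant, so f has degree 3.
Fitting a degree-3 polynomial gives f(t) = -t³ - 2t² - 3.
Then f(-4) = 29.

29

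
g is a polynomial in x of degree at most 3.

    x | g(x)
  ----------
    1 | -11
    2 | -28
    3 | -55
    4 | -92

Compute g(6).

First differences: -17, -27, -37. Second differences: -10, -10.
Level-2 differences are constant, so g has degree 2.
Fitting a degree-2 polynomial gives g(x) = -5x² - 2x - 4.
Then g(6) = -196.

-196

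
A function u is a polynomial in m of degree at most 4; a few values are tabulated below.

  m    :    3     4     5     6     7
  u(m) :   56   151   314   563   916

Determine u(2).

11

Write u(m) = am^4 + bm³ + cm² + dm + e; the 5 given values yield a linear system in the 5 coefficients.
Solving, the leading coefficient vanishes, and u(m) = 3m³ - 2m² - 2m - 1.
Then u(2) = 11.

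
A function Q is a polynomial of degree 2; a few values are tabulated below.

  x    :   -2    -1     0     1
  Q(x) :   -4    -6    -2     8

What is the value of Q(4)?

First differences: -2, 4, 10. Second differences: 6, 6.
Level-2 differences are constant, so Q has degree 2.
Fitting a degree-2 polynomial gives Q(x) = 3x² + 7x - 2.
Then Q(4) = 74.

74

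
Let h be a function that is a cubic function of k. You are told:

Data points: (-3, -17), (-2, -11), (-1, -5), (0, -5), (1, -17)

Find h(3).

Write h(k) = ak³ + bk² + ck + d; the 5 given values yield a linear system in the 4 coefficients.
Solving, h(k) = -k³ - 6k² - 5k - 5.
Then h(3) = -101.

-101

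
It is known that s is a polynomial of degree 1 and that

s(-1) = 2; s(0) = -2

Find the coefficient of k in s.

-4

Write s(k) = ak + b; the 2 given values yield a linear system in the 2 coefficients.
Solving, s(k) = -4k - 2.
The coefficient of k is -4.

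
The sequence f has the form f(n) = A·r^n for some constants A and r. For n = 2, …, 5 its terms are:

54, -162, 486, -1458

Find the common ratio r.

-3

Consecutive ratio: -162/54 = -3, and 486/(-162) = -3, so r = -3.
Then A·(-3)^2 = 54 gives A = 6, and f(n) = 6·(-3)^n.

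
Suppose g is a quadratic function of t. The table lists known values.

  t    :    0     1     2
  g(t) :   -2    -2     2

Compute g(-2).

10

Write g(t) = at² + bt + c; the 3 given values yield a linear system in the 3 coefficients.
Solving, g(t) = 2t² - 2t - 2.
Then g(-2) = 10.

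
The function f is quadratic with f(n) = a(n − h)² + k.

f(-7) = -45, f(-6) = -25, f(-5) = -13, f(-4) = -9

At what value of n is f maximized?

-4

First differences 20, 12, 4; second difference -8 = 2a, so a = -4.
Expanding, the n-coefficient is −2ah = 8h; matching it to the data gives h = -4, and then k = -9.
So f(n) = -4(n + 4)² − 9.
Hence h = -4.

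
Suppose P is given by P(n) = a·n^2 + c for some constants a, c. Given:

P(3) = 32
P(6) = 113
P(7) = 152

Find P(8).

197

From P(3) = 32 and P(6) = 113: 9a + c = 32 and 36a + c = 113.
Subtracting: 27a = 81, so a = 3; then c = 32 − 3·9 = 5.
So P(n) = 3n² + 5, and P(8) = 197.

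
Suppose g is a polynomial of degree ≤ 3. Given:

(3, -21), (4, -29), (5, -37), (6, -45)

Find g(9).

First differences: -8, -8, -8.
Level-1 differences are constant, so g has degree 1.
Fitting a degree-1 polynomial gives g(k) = -8k + 3.
Then g(9) = -69.

-69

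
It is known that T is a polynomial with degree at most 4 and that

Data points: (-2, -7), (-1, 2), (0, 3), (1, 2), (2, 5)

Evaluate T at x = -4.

-73

First differences: 9, 1, -1, 3. Second differences: -8, -2, 4. Third differences: 6, 6.
Level-3 differences are constant, so T has degree 3.
Fitting a degree-3 polynomial gives T(x) = x³ - x² - x + 3.
Then T(-4) = -73.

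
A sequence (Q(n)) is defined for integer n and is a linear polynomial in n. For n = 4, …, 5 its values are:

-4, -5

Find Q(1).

-1

Write Q(n) = an + b; the 2 given values yield a linear system in the 2 coefficients.
Solving, Q(n) = -n.
Then Q(1) = -1.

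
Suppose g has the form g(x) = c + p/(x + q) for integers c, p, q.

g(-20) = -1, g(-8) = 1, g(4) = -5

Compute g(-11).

(g(x) − c)(x + q) = p for each data point; the three points give a linear system in c and q, then p follows.
Solving: c = -2, q = 2, p = -18, so g(x) = -2 − 18/(x + 2).
Then g(-11) = -2 − 18/(-9) = 0.

0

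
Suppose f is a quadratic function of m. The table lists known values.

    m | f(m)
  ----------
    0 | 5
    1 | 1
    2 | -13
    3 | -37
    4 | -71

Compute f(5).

-115

Write f(m) = am² + bm + c; the 5 given values yield a linear system in the 3 coefficients.
Solving, f(m) = -5m² + m + 5.
Then f(5) = -115.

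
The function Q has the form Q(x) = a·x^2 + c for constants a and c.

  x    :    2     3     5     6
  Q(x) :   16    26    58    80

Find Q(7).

From Q(2) = 16 and Q(3) = 26: 4a + c = 16 and 9a + c = 26.
Subtracting: 5a = 10, so a = 2; then c = 16 − 2·4 = 8.
So Q(x) = 2x² + 8, and Q(7) = 106.

106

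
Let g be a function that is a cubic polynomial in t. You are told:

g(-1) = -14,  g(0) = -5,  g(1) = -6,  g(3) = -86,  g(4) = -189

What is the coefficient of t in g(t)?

Write g(t) = at³ + bt² + ct + d; the 5 given values yield a linear system in the 4 coefficients.
Solving, g(t) = -2t³ - 5t² + 6t - 5.
The coefficient of t is 6.

6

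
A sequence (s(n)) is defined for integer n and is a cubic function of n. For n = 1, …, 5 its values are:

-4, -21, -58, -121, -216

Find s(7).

First differences: -17, -37, -63, -95. Second differences: -20, -26, -32. Third differences: -6, -6.
Level-3 differences are constant, so s has degree 3.
Fitting a degree-3 polynomial gives s(n) = -n³ - 4n² + 2n - 1.
Then s(7) = -526.

-526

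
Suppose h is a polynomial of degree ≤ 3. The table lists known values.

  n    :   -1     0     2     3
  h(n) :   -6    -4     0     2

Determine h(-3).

Write h(n) = an³ + bn² + cn + d; the 4 given values yield a linear system in the 4 coefficients.
Solving, the top 2 coefficients vanish, and h(n) = 2n - 4.
Then h(-3) = -10.

-10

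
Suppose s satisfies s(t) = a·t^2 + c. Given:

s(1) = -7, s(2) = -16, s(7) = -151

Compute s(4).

From s(1) = -7 and s(2) = -16: 1a + c = -7 and 4a + c = -16.
Subtracting: 3a = -9, so a = -3; then c = -7 − (-3)·1 = -4.
So s(t) = -3t² − 4, and s(4) = -52.

-52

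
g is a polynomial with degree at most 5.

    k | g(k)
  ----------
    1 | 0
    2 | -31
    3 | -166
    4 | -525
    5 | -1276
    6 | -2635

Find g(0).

-1

First differences: -31, -135, -359, -751, -1359. Second differences: -104, -224, -392, -608. Third differences: -120, -168, -216. Fourth differences: -48, -48.
Level-4 differences are constant, so g has degree 4.
Fitting a degree-4 polynomial gives g(k) = -2k^4 - 2k² + 5k - 1.
Then g(0) = -1.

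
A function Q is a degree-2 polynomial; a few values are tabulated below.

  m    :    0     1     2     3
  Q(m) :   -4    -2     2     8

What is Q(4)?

16

Write Q(m) = am² + bm + c; the 4 given values yield a linear system in the 3 coefficients.
Solving, Q(m) = m² + m - 4.
Then Q(4) = 16.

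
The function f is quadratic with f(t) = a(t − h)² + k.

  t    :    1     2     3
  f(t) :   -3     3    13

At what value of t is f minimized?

0

First differences 6, 10; second difference 4 = 2a, so a = 2.
Expanding, the t-coefficient is −2ah = -4h; matching it to the data gives h = 0, and then k = -5.
So f(t) = 2(t + 0)² − 5.
Hence h = 0.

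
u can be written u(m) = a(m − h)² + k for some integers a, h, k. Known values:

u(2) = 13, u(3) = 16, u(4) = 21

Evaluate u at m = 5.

28

First differences 3, 5; second difference 2 = 2a, so a = 1.
Expanding, the m-coefficient is −2ah = -2h; matching it to the data gives h = 1, and then k = 12.
So u(m) = 1(m − 1)² + 12.
u(5) = 1·4² + 12 = 28.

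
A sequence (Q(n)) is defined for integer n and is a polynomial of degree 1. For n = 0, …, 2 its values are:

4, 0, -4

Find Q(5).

-16

First differences: -4, -4.
Level-1 differences are constant, so Q has degree 1.
Fitting a degree-1 polynomial gives Q(n) = -4n + 4.
Then Q(5) = -16.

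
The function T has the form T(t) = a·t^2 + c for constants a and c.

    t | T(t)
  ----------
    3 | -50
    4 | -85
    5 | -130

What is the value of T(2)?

From T(3) = -50 and T(4) = -85: 9a + c = -50 and 16a + c = -85.
Subtracting: 7a = -35, so a = -5; then c = -50 − (-5)·9 = -5.
So T(t) = -5t² − 5, and T(2) = -25.

-25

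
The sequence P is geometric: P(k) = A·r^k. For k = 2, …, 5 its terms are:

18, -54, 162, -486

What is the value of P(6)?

Consecutive ratio: -54/18 = -3, and 162/(-54) = -3, so r = -3.
Then A·(-3)^2 = 18 gives A = 2, and P(k) = 2·(-3)^k.
P(6) = 2·(-3)^6 = 1458.

1458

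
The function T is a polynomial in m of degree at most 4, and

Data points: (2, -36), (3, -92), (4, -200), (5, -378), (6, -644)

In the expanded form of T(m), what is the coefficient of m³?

-3

Write T(m) = am^4 + bm³ + cm² + dm + e; the 5 given values yield a linear system in the 5 coefficients.
Solving, the leading coefficient vanishes, and T(m) = -3m³ + m² - 4m - 8.
The coefficient of m³ is -3.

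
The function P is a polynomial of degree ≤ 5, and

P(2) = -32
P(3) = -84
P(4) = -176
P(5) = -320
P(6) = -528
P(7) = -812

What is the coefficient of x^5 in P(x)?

0

Write P(x) = ax^5 + bx^4 + cx³ + dx² + ex + p; the 6 given values yield a linear system in the 6 coefficients.
Solving, the top 2 coefficients vanish, and P(x) = -2x³ - 2x² - 4x.
The coefficient of x^5 is 0.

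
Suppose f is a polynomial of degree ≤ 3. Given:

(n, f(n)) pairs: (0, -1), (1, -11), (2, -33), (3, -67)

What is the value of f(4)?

-113

Write f(n) = an³ + bn² + cn + d; the 4 given values yield a linear system in the 4 coefficients.
Solving, the leading coefficient vanishes, and f(n) = -6n² - 4n - 1.
Then f(4) = -113.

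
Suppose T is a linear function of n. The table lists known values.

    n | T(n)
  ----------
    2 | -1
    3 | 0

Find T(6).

Write T(n) = an + b; the 2 given values yield a linear system in the 2 coefficients.
Solving, T(n) = n - 3.
Then T(6) = 3.

3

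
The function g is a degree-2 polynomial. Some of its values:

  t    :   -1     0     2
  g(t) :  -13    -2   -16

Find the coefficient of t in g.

Write g(t) = at² + bt + c; the 3 given values yield a linear system in the 3 coefficients.
Solving, g(t) = -6t² + 5t - 2.
The coefficient of t is 5.

5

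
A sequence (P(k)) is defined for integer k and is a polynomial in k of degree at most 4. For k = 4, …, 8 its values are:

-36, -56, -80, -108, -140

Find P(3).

-20

First differences: -20, -24, -28, -32. Second differences: -4, -4, -4.
Level-2 differences are constant, so P has degree 2.
Fitting a degree-2 polynomial gives P(k) = -2k² - 2k + 4.
Then P(3) = -20.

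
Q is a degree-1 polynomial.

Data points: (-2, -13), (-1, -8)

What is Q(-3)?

Write Q(k) = ak + b; the 2 given values yield a linear system in the 2 coefficients.
Solving, Q(k) = 5k - 3.
Then Q(-3) = -18.

-18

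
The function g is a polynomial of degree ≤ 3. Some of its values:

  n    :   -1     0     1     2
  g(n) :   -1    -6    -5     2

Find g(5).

59

Write g(n) = an³ + bn² + cn + d; the 4 given values yield a linear system in the 4 coefficients.
Solving, the leading coefficient vanishes, and g(n) = 3n² - 2n - 6.
Then g(5) = 59.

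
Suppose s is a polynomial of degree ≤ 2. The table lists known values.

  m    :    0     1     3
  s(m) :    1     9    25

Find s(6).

49

Write s(m) = am² + bm + c; the 3 given values yield a linear system in the 3 coefficients.
Solving, the leading coefficient vanishes, and s(m) = 8m + 1.
Then s(6) = 49.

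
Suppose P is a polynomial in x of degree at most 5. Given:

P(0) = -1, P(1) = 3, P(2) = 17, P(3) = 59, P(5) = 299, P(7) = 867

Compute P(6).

Write P(x) = ax^5 + bx^4 + cx³ + dx² + ex + p; the 6 given values yield a linear system in the 6 coefficients.
Solving, the top 2 coefficients vanish, and P(x) = 3x³ - 4x² + 5x - 1.
Then P(6) = 533.

533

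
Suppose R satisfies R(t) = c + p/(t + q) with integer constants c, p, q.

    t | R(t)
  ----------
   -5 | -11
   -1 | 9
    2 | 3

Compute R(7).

1

(R(t) − c)(t + q) = p for each data point; the three points give a linear system in c and q, then p follows.
Solving: c = -1, q = 3, p = 20, so R(t) = -1 + 20/(t + 3).
Then R(7) = -1 + 20/10 = 1.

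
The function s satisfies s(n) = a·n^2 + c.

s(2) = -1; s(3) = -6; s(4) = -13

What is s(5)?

From s(2) = -1 and s(3) = -6: 4a + c = -1 and 9a + c = -6.
Subtracting: 5a = -5, so a = -1; then c = -1 − (-1)·4 = 3.
So s(n) = -1n² + 3, and s(5) = -22.

-22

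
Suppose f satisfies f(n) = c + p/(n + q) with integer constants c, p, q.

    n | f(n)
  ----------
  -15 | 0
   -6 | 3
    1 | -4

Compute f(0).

-5

(f(n) − c)(n + q) = p for each data point; the three points give a linear system in c and q, then p follows.
Solving: c = -1, q = 3, p = -12, so f(n) = -1 − 12/(n + 3).
Then f(0) = -1 − 12/3 = -5.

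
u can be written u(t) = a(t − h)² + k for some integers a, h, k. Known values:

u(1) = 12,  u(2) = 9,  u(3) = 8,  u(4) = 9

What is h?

First differences -3, -1, 1; second difference 2 = 2a, so a = 1.
Expanding, the t-coefficient is −2ah = -2h; matching it to the data gives h = 3, and then k = 8.
So u(t) = 1(t − 3)² + 8.
Hence h = 3.

3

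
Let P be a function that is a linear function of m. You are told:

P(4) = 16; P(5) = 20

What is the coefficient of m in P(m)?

4

Write P(m) = am + b; the 2 given values yield a linear system in the 2 coefficients.
Solving, P(m) = 4m.
The coefficient of m is 4.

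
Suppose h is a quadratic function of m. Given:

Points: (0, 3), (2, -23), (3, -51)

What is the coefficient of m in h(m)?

-3

Write h(m) = am² + bm + c; the 3 given values yield a linear system in the 3 coefficients.
Solving, h(m) = -5m² - 3m + 3.
The coefficient of m is -3.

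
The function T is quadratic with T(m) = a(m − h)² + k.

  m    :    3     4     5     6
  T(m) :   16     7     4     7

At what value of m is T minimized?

First differences -9, -3, 3; second difference 6 = 2a, so a = 3.
Expanding, the m-coefficient is −2ah = -6h; matching it to the data gives h = 5, and then k = 4.
So T(m) = 3(m − 5)² + 4.
Hence h = 5.

5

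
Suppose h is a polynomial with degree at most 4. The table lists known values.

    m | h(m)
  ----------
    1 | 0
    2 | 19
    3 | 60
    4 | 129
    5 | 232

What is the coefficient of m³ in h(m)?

Write h(m) = am^4 + bm³ + cm² + dm + e; the 5 given values yield a linear system in the 5 coefficients.
Solving, the leading coefficient vanishes, and h(m) = m³ + 5m² - 3m - 3.
The coefficient of m³ is 1.

1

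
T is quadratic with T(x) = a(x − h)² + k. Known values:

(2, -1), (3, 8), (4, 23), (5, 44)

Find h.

First differences 9, 15, 21; second difference 6 = 2a, so a = 3.
Expanding, the x-coefficient is −2ah = -6h; matching it to the data gives h = 1, and then k = -4.
So T(x) = 3(x − 1)² − 4.
Hence h = 1.

1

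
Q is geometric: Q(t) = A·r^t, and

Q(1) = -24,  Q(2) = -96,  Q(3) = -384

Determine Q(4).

Consecutive ratio: -96/(-24) = 4, and -384/(-96) = 4, so r = 4.
Then A·4^1 = -24 gives A = -6, and Q(t) = -6·4^t.
Q(4) = -6·4^4 = -1536.

-1536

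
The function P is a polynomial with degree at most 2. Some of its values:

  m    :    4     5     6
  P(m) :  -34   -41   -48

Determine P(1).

Write P(m) = am² + bm + c; the 3 given values yield a linear system in the 3 coefficients.
Solving, the leading coefficient vanishes, and P(m) = -7m - 6.
Then P(1) = -13.

-13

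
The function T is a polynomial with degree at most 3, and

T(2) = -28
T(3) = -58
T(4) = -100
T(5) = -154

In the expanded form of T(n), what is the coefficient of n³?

0

First differences: -30, -42, -54. Second differences: -12, -12.
Level-2 differences are constant, so T has degree 2.
Fitting a degree-2 polynomial gives T(n) = -6n² - 4.
The coefficient of n³ is 0.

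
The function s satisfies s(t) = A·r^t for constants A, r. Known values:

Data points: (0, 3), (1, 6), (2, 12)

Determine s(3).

24

Consecutive ratio: 6/3 = 2, and 12/6 = 2, so r = 2.
Then A·2^0 = 3 gives A = 3, and s(t) = 3·2^t.
s(3) = 3·2^3 = 24.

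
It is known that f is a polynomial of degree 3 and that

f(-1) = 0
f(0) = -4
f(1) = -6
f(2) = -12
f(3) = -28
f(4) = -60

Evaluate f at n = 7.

-312

First differences: -4, -2, -6, -16, -32. Second differences: 2, -4, -10, -16. Third differences: -6, -6, -6.
Level-3 differences are constant, so f has degree 3.
Fitting a degree-3 polynomial gives f(n) = -n³ + n² - 2n - 4.
Then f(7) = -312.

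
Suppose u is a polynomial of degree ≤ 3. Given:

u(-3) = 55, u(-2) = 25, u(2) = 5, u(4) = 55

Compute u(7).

Write u(m) = am³ + bm² + cm + d; the 4 given values yield a linear system in the 4 coefficients.
Solving, the leading coefficient vanishes, and u(m) = 5m² - 5m - 5.
Then u(7) = 205.

205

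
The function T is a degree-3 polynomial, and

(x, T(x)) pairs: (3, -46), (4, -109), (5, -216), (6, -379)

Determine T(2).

-15

Write T(x) = ax³ + bx² + cx + d; the 4 given values yield a linear system in the 4 coefficients.
Solving, T(x) = -2x³ + 2x² - 3x - 1.
Then T(2) = -15.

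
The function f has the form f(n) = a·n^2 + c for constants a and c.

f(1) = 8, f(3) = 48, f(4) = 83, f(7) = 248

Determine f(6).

183

From f(1) = 8 and f(3) = 48: 1a + c = 8 and 9a + c = 48.
Subtracting: 8a = 40, so a = 5; then c = 8 − 5·1 = 3.
So f(n) = 5n² + 3, and f(6) = 183.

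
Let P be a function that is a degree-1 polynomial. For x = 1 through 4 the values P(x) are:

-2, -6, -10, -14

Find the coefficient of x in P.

Write P(x) = ax + b; the 4 given values yield a linear system in the 2 coefficients.
Solving, P(x) = -4x + 2.
The coefficient of x is -4.

-4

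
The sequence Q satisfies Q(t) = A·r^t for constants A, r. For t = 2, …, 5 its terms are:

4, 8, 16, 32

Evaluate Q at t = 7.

128

Consecutive ratio: 8/4 = 2, and 16/8 = 2, so r = 2.
Then A·2^2 = 4 gives A = 1, and Q(t) = 1·2^t.
Q(7) = 1·2^7 = 128.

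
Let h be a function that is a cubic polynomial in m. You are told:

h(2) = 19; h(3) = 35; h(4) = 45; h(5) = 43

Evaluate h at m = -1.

Write h(m) = am³ + bm² + cm + d; the 4 given values yield a linear system in the 4 coefficients.
Solving, h(m) = -m³ + 6m² + 5m - 7.
Then h(-1) = -5.

-5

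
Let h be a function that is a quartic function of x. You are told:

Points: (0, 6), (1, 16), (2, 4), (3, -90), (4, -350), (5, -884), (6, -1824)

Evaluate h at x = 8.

-5570

First differences: 10, -12, -94, -260, -534, -940. Second differences: -22, -82, -166, -274, -406. Third differences: -60, -84, -108, -132. Fourth differences: -24, -24, -24.
Level-4 differences are constant, so h has degree 4.
Fitting a degree-4 polynomial gives h(x) = -x^4 - 4x³ + 8x² + 7x + 6.
Then h(8) = -5570.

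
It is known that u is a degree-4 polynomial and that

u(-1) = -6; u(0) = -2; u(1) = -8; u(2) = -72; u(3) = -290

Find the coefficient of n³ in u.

-4

Write u(n) = an^4 + bn³ + cn² + dn + e; the 5 given values yield a linear system in the 5 coefficients.
Solving, u(n) = -2n^4 - 4n³ - 3n² + 3n - 2.
The coefficient of n³ is -4.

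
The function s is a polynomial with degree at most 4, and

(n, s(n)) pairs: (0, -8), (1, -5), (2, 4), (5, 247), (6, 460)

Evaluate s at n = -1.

-23

Write s(n) = an^4 + bn³ + cn² + dn + e; the 5 given values yield a linear system in the 5 coefficients.
Solving, the leading coefficient vanishes, and s(n) = 3n³ - 6n² + 6n - 8.
Then s(-1) = -23.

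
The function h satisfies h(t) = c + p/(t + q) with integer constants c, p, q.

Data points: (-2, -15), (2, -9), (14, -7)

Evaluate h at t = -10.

(h(t) − c)(t + q) = p for each data point; the three points give a linear system in c and q, then p follows.
Solving: c = -6, q = 4, p = -18, so h(t) = -6 − 18/(t + 4).
Then h(-10) = -6 − 18/(-6) = -3.

-3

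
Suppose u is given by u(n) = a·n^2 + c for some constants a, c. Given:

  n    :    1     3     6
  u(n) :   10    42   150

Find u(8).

262

From u(1) = 10 and u(3) = 42: 1a + c = 10 and 9a + c = 42.
Subtracting: 8a = 32, so a = 4; then c = 10 − 4·1 = 6.
So u(n) = 4n² + 6, and u(8) = 262.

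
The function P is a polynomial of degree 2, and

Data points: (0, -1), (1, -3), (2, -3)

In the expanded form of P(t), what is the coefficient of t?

Write P(t) = at² + bt + c; the 3 given values yield a linear system in the 3 coefficients.
Solving, P(t) = t² - 3t - 1.
The coefficient of t is -3.

-3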